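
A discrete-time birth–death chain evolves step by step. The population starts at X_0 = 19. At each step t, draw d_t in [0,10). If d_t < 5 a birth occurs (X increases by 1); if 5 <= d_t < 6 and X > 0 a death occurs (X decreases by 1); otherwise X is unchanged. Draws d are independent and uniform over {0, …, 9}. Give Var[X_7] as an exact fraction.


77/25

X can drop by at most 1 per step and X_0 = 19 > T = 7, so X_t >= 19 − t >= 12 > 0 for every t <= 7: the floor at 0 (the 'and X > 0' condition) never binds. Hence X_7 = X_0 + Σ_{t<7} Y_t with i.i.d. increments Y_t = y(d_t) ∈ {+1, −1, 0}.
Outcome values over d=0..9: [1, 1, 1, 1, 1, -1, 0, 0, 0, 0]
Σy = 4, Σy² = 6, M = 10
μ = 4/10 = 2/5,  σ² = 6/10 − (2/5)² = 11/25
Independent increments: Var[X_7] = 7·σ² = 7·(11/25) = 77/25


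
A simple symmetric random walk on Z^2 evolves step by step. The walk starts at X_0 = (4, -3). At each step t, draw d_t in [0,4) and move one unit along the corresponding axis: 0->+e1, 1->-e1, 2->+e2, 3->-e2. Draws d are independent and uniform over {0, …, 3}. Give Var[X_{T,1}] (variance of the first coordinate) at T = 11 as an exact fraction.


Outcome values over d=0..3: [1, -1, 0, 0]
Σy = 0, Σy² = 2, M = 4
μ = 0/4 = 0,  σ² = 2/4 − (0)² = 1/2
Independent increments: Var[X_11] = 11·σ² = 11·(1/2) = 11/2

11/2


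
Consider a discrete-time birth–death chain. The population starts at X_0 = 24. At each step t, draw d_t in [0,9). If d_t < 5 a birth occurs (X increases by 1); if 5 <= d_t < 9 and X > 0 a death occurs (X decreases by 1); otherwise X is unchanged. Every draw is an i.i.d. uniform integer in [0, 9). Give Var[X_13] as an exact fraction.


1040/81

X can drop by at most 1 per step and X_0 = 24 > T = 13, so X_t >= 24 − t >= 11 > 0 for every t <= 13: the floor at 0 (the 'and X > 0' condition) never binds. Hence X_13 = X_0 + Σ_{t<13} Y_t with i.i.d. increments Y_t = y(d_t) ∈ {+1, −1, 0}.
Outcome values over d=0..8: [1, 1, 1, 1, 1, -1, -1, -1, -1]
Σy = 1, Σy² = 9, M = 9
μ = 1/9 = 1/9,  σ² = 9/9 − (1/9)² = 80/81
Independent increments: Var[X_13] = 13·σ² = 13·(80/81) = 1040/81


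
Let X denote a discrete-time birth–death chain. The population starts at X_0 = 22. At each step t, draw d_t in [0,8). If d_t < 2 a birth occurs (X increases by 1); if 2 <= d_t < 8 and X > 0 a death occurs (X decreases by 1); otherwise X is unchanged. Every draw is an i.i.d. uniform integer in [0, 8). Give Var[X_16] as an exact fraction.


X can drop by at most 1 per step and X_0 = 22 > T = 16, so X_t >= 22 − t >= 6 > 0 for every t <= 16: the floor at 0 (the 'and X > 0' condition) never binds. Hence X_16 = X_0 + Σ_{t<16} Y_t with i.i.d. increments Y_t = y(d_t) ∈ {+1, −1, 0}.
Outcome values over d=0..7: [1, 1, -1, -1, -1, -1, -1, -1]
Σy = -4, Σy² = 8, M = 8
μ = -4/8 = -1/2,  σ² = 8/8 − (-1/2)² = 3/4
Independent increments: Var[X_16] = 16·σ² = 16·(3/4) = 12

12


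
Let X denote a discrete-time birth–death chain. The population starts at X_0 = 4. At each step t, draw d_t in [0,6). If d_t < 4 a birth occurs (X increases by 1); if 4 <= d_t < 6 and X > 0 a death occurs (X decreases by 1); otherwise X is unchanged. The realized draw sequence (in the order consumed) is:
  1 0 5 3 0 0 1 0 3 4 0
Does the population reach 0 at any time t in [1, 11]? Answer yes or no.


t=0: X=4, d=1 → birth, X_1=5
t=1: X=5, d=0 → birth, X_2=6
t=2: X=6, d=5 → death, X_3=5
t=3: X=5, d=3 → birth, X_4=6
t=4: X=6, d=0 → birth, X_5=7
t=5: X=7, d=0 → birth, X_6=8
t=6: X=8, d=1 → birth, X_7=9
t=7: X=9, d=0 → birth, X_8=10
t=8: X=10, d=3 → birth, X_9=11
t=9: X=11, d=4 → death, X_10=10
t=10: X=10, d=0 → birth, X_11=11

no


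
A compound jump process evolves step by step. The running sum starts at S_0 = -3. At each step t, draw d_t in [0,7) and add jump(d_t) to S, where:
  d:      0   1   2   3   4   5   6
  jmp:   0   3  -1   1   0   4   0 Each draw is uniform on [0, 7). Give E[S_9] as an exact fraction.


Outcome values over d=0..6: [0, 3, -1, 1, 0, 4, 0]
Σy = 7, Σy² = 27, M = 7
μ = 7/7 = 1,  σ² = 27/7 − (1)² = 20/7
E[S_9] = -3 + 9·(1) = 6

6


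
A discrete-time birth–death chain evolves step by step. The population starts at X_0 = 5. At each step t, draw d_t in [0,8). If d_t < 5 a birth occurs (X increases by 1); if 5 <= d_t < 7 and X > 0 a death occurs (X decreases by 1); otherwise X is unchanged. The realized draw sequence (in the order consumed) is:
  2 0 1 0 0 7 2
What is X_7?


11

t=0: X=5, d=2 → birth, X_1=6
t=1: X=6, d=0 → birth, X_2=7
t=2: X=7, d=1 → birth, X_3=8
t=3: X=8, d=0 → birth, X_4=9
t=4: X=9, d=0 → birth, X_5=10
t=5: X=10, d=7 → hold, X_6=10
t=6: X=10, d=2 → birth, X_7=11


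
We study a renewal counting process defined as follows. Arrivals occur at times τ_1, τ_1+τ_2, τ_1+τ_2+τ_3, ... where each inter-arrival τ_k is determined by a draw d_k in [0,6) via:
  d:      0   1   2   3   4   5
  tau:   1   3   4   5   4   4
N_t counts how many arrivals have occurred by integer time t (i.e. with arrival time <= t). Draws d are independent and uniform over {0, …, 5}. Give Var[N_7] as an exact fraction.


37054729103/78364164096

Inter-arrival values over d=0..5: [1, 3, 4, 5, 4, 4]
Each d has probability 1/6, so the pmf of τ is: f(1) = 1/6, f(3) = 1/6, f(4) = 1/2, f(5) = 1/6
Let p_n(j) = P(N_n = j), with p_0 = [1]. Condition on τ_1: p_n(0) = P(τ > n), and for j >= 1, p_n(j) = Σ_{k<=n} f(k)·p_{n−k}(j−1)
p_1 = [5/6, 1/6]  (j = 0..1)
p_2 = [5/6, 5/36, 1/36]  (j = 0..2)
p_3 = [2/3, 11/36, 5/216, 1/216]  (j = 0..3)
p_4 = [1/6, 3/4, 17/216, 5/1296, 1/1296]  (j = 0..4)
p_5 = [0, 3/4, 25/108, 23/1296, 5/7776, 1/7776]  (j = 0..5)
p_6 = [0, 2/3, 59/216, 73/1296, 29/7776, 5/46656, 1/46656]  (j = 0..6)
p_7 = [0, 1/2, 89/216, 97/1296, 1/81, 35/46656, 5/279936, 1/279936]  (j = 0..7)
E[N_7] = Σ j·p_7(j) = 448423/279936;  E[N_7²] = Σ j²·p_7(j) = 850687/279936
Var[N_7] = 850687/279936 − (448423/279936)² = 37054729103/78364164096


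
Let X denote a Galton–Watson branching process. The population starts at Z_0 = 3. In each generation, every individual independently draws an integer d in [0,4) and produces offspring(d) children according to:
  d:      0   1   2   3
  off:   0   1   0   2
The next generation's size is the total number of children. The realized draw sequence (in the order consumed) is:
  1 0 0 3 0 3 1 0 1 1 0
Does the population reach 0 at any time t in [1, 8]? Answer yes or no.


gen 0: Z_0=3, draws=[1, 0, 0], offspring=[1, 0, 0], Z_1=1
gen 1: Z_1=1, draws=[3], offspring=[2], Z_2=2
gen 2: Z_2=2, draws=[0, 3], offspring=[0, 2], Z_3=2
gen 3: Z_3=2, draws=[1, 0], offspring=[1, 0], Z_4=1
gen 4: Z_4=1, draws=[1], offspring=[1], Z_5=1
gen 5: Z_5=1, draws=[1], offspring=[1], Z_6=1
gen 6: Z_6=1, draws=[0], offspring=[0], Z_7=0
gen 7: Z_7=0, draws=[], offspring=[], Z_8=0

yes


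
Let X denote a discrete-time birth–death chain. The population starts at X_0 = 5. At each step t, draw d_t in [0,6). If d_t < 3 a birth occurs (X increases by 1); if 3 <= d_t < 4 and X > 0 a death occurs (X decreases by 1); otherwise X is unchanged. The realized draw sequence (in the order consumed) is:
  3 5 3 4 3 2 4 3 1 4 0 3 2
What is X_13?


4

t=0: X=5, d=3 → death, X_1=4
t=1: X=4, d=5 → hold, X_2=4
t=2: X=4, d=3 → death, X_3=3
t=3: X=3, d=4 → hold, X_4=3
t=4: X=3, d=3 → death, X_5=2
t=5: X=2, d=2 → birth, X_6=3
t=6: X=3, d=4 → hold, X_7=3
t=7: X=3, d=3 → death, X_8=2
t=8: X=2, d=1 → birth, X_9=3
t=9: X=3, d=4 → hold, X_10=3
t=10: X=3, d=0 → birth, X_11=4
t=11: X=4, d=3 → death, X_12=3
t=12: X=3, d=2 → birth, X_13=4


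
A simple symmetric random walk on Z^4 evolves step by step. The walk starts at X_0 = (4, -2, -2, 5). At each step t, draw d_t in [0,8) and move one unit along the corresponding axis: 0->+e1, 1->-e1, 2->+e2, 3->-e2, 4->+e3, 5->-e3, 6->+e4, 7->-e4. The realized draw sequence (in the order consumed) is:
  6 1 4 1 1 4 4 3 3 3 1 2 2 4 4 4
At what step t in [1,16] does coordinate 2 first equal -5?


t=0: X=(4, -2, -2, 5), d=6 → +e4, X_1=(4, -2, -2, 6)
t=1: X=(4, -2, -2, 6), d=1 → -e1, X_2=(3, -2, -2, 6)
t=2: X=(3, -2, -2, 6), d=4 → +e3, X_3=(3, -2, -1, 6)
t=3: X=(3, -2, -1, 6), d=1 → -e1, X_4=(2, -2, -1, 6)
t=4: X=(2, -2, -1, 6), d=1 → -e1, X_5=(1, -2, -1, 6)
t=5: X=(1, -2, -1, 6), d=4 → +e3, X_6=(1, -2, 0, 6)
t=6: X=(1, -2, 0, 6), d=4 → +e3, X_7=(1, -2, 1, 6)
t=7: X=(1, -2, 1, 6), d=3 → -e2, X_8=(1, -3, 1, 6)
t=8: X=(1, -3, 1, 6), d=3 → -e2, X_9=(1, -4, 1, 6)
t=9: X=(1, -4, 1, 6), d=3 → -e2, X_10=(1, -5, 1, 6)
t=10: X=(1, -5, 1, 6), d=1 → -e1, X_11=(0, -5, 1, 6)
t=11: X=(0, -5, 1, 6), d=2 → +e2, X_12=(0, -4, 1, 6)
t=12: X=(0, -4, 1, 6), d=2 → +e2, X_13=(0, -3, 1, 6)
t=13: X=(0, -3, 1, 6), d=4 → +e3, X_14=(0, -3, 2, 6)
t=14: X=(0, -3, 2, 6), d=4 → +e3, X_15=(0, -3, 3, 6)
t=15: X=(0, -3, 3, 6), d=4 → +e3, X_16=(0, -3, 4, 6)

10


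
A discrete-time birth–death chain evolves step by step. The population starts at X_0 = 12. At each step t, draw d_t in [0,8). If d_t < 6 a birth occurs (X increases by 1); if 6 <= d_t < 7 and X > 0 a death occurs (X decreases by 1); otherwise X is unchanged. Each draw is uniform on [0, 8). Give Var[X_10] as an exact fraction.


155/32

X can drop by at most 1 per step and X_0 = 12 > T = 10, so X_t >= 12 − t >= 2 > 0 for every t <= 10: the floor at 0 (the 'and X > 0' condition) never binds. Hence X_10 = X_0 + Σ_{t<10} Y_t with i.i.d. increments Y_t = y(d_t) ∈ {+1, −1, 0}.
Outcome values over d=0..7: [1, 1, 1, 1, 1, 1, -1, 0]
Σy = 5, Σy² = 7, M = 8
μ = 5/8 = 5/8,  σ² = 7/8 − (5/8)² = 31/64
Independent increments: Var[X_10] = 10·σ² = 10·(31/64) = 155/32


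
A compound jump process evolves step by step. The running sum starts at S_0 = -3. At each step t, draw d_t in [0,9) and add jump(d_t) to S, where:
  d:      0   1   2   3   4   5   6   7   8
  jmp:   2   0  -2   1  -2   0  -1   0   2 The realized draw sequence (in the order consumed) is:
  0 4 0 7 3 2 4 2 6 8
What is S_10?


t=0: S=-3, d=0, jump=2, S_1=-1
t=1: S=-1, d=4, jump=-2, S_2=-3
t=2: S=-3, d=0, jump=2, S_3=-1
t=3: S=-1, d=7, jump=0, S_4=-1
t=4: S=-1, d=3, jump=1, S_5=0
t=5: S=0, d=2, jump=-2, S_6=-2
t=6: S=-2, d=4, jump=-2, S_7=-4
t=7: S=-4, d=2, jump=-2, S_8=-6
t=8: S=-6, d=6, jump=-1, S_9=-7
t=9: S=-7, d=8, jump=2, S_10=-5

-5


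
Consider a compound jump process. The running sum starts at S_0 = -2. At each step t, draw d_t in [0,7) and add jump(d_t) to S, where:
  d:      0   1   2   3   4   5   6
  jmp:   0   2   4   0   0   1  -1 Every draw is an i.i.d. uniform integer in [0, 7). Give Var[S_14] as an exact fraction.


236/7

Outcome values over d=0..6: [0, 2, 4, 0, 0, 1, -1]
Σy = 6, Σy² = 22, M = 7
μ = 6/7 = 6/7,  σ² = 22/7 − (6/7)² = 118/49
Independent increments: Var[S_14] = 14·σ² = 14·(118/49) = 236/7


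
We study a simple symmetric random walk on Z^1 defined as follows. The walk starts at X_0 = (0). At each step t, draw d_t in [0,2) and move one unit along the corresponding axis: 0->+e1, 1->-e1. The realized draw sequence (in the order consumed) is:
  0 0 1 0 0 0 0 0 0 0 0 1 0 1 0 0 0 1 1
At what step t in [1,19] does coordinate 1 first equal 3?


5

t=0: X=(0), d=0 → +e1, X_1=(1)
t=1: X=(1), d=0 → +e1, X_2=(2)
t=2: X=(2), d=1 → -e1, X_3=(1)
t=3: X=(1), d=0 → +e1, X_4=(2)
t=4: X=(2), d=0 → +e1, X_5=(3)
t=5: X=(3), d=0 → +e1, X_6=(4)
t=6: X=(4), d=0 → +e1, X_7=(5)
t=7: X=(5), d=0 → +e1, X_8=(6)
t=8: X=(6), d=0 → +e1, X_9=(7)
t=9: X=(7), d=0 → +e1, X_10=(8)
t=10: X=(8), d=0 → +e1, X_11=(9)
t=11: X=(9), d=1 → -e1, X_12=(8)
t=12: X=(8), d=0 → +e1, X_13=(9)
t=13: X=(9), d=1 → -e1, X_14=(8)
t=14: X=(8), d=0 → +e1, X_15=(9)
t=15: X=(9), d=0 → +e1, X_16=(10)
t=16: X=(10), d=0 → +e1, X_17=(11)
t=17: X=(11), d=1 → -e1, X_18=(10)
t=18: X=(10), d=1 → -e1, X_19=(9)


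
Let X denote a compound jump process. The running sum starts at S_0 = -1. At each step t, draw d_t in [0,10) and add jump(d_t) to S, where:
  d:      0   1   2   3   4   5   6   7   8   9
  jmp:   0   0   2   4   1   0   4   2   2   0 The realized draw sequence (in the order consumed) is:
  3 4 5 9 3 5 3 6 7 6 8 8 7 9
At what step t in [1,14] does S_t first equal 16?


t=0: S=-1, d=3, jump=4, S_1=3
t=1: S=3, d=4, jump=1, S_2=4
t=2: S=4, d=5, jump=0, S_3=4
t=3: S=4, d=9, jump=0, S_4=4
t=4: S=4, d=3, jump=4, S_5=8
t=5: S=8, d=5, jump=0, S_6=8
t=6: S=8, d=3, jump=4, S_7=12
t=7: S=12, d=6, jump=4, S_8=16
t=8: S=16, d=7, jump=2, S_9=18
t=9: S=18, d=6, jump=4, S_10=22
t=10: S=22, d=8, jump=2, S_11=24
t=11: S=24, d=8, jump=2, S_12=26
t=12: S=26, d=7, jump=2, S_13=28
t=13: S=28, d=9, jump=0, S_14=28

8


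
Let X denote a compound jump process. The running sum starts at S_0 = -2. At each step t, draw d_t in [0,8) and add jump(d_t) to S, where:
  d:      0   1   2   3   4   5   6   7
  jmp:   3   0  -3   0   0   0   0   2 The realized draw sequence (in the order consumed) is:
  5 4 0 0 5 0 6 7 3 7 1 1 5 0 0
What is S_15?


17

t=0: S=-2, d=5, jump=0, S_1=-2
t=1: S=-2, d=4, jump=0, S_2=-2
t=2: S=-2, d=0, jump=3, S_3=1
t=3: S=1, d=0, jump=3, S_4=4
t=4: S=4, d=5, jump=0, S_5=4
t=5: S=4, d=0, jump=3, S_6=7
t=6: S=7, d=6, jump=0, S_7=7
t=7: S=7, d=7, jump=2, S_8=9
t=8: S=9, d=3, jump=0, S_9=9
t=9: S=9, d=7, jump=2, S_10=11
t=10: S=11, d=1, jump=0, S_11=11
t=11: S=11, d=1, jump=0, S_12=11
t=12: S=11, d=5, jump=0, S_13=11
t=13: S=11, d=0, jump=3, S_14=14
t=14: S=14, d=0, jump=3, S_15=17


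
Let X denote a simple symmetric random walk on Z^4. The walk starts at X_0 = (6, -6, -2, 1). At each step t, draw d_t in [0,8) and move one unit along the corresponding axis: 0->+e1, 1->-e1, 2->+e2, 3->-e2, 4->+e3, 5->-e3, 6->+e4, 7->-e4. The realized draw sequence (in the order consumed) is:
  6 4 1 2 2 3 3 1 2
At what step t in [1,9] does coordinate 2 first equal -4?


t=0: X=(6, -6, -2, 1), d=6 → +e4, X_1=(6, -6, -2, 2)
t=1: X=(6, -6, -2, 2), d=4 → +e3, X_2=(6, -6, -1, 2)
t=2: X=(6, -6, -1, 2), d=1 → -e1, X_3=(5, -6, -1, 2)
t=3: X=(5, -6, -1, 2), d=2 → +e2, X_4=(5, -5, -1, 2)
t=4: X=(5, -5, -1, 2), d=2 → +e2, X_5=(5, -4, -1, 2)
t=5: X=(5, -4, -1, 2), d=3 → -e2, X_6=(5, -5, -1, 2)
t=6: X=(5, -5, -1, 2), d=3 → -e2, X_7=(5, -6, -1, 2)
t=7: X=(5, -6, -1, 2), d=1 → -e1, X_8=(4, -6, -1, 2)
t=8: X=(4, -6, -1, 2), d=2 → +e2, X_9=(4, -5, -1, 2)

5


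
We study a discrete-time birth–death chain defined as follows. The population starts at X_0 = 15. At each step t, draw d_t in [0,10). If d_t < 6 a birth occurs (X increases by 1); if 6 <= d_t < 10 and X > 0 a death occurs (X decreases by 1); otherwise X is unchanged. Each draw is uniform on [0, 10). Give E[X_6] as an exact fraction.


81/5

X can drop by at most 1 per step and X_0 = 15 > T = 6, so X_t >= 15 − t >= 9 > 0 for every t <= 6: the floor at 0 (the 'and X > 0' condition) never binds. Hence X_6 = X_0 + Σ_{t<6} Y_t with i.i.d. increments Y_t = y(d_t) ∈ {+1, −1, 0}.
Outcome values over d=0..9: [1, 1, 1, 1, 1, 1, -1, -1, -1, -1]
Σy = 2, Σy² = 10, M = 10
μ = 2/10 = 1/5,  σ² = 10/10 − (1/5)² = 24/25
E[X_6] = 15 + 6·(1/5) = 81/5


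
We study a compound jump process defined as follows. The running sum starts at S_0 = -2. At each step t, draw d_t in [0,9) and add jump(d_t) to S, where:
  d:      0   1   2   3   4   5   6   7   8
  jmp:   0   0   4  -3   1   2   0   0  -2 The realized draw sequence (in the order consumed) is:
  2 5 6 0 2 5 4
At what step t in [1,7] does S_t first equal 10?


t=0: S=-2, d=2, jump=4, S_1=2
t=1: S=2, d=5, jump=2, S_2=4
t=2: S=4, d=6, jump=0, S_3=4
t=3: S=4, d=0, jump=0, S_4=4
t=4: S=4, d=2, jump=4, S_5=8
t=5: S=8, d=5, jump=2, S_6=10
t=6: S=10, d=4, jump=1, S_7=11

6


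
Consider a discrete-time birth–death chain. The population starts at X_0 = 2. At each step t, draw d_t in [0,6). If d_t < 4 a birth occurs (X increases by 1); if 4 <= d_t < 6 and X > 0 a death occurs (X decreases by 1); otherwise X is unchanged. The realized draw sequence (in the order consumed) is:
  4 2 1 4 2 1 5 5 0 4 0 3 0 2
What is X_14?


6

t=0: X=2, d=4 → death, X_1=1
t=1: X=1, d=2 → birth, X_2=2
t=2: X=2, d=1 → birth, X_3=3
t=3: X=3, d=4 → death, X_4=2
t=4: X=2, d=2 → birth, X_5=3
t=5: X=3, d=1 → birth, X_6=4
t=6: X=4, d=5 → death, X_7=3
t=7: X=3, d=5 → death, X_8=2
t=8: X=2, d=0 → birth, X_9=3
t=9: X=3, d=4 → death, X_10=2
t=10: X=2, d=0 → birth, X_11=3
t=11: X=3, d=3 → birth, X_12=4
t=12: X=4, d=0 → birth, X_13=5
t=13: X=5, d=2 → birth, X_14=6


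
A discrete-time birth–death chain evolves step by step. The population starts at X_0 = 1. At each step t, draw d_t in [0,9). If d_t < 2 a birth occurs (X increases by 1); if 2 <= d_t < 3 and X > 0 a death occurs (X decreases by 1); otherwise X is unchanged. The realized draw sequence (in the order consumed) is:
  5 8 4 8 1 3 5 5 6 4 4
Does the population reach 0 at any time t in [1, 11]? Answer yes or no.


no

t=0: X=1, d=5 → hold, X_1=1
t=1: X=1, d=8 → hold, X_2=1
t=2: X=1, d=4 → hold, X_3=1
t=3: X=1, d=8 → hold, X_4=1
t=4: X=1, d=1 → birth, X_5=2
t=5: X=2, d=3 → hold, X_6=2
t=6: X=2, d=5 → hold, X_7=2
t=7: X=2, d=5 → hold, X_8=2
t=8: X=2, d=6 → hold, X_9=2
t=9: X=2, d=4 → hold, X_10=2
t=10: X=2, d=4 → hold, X_11=2


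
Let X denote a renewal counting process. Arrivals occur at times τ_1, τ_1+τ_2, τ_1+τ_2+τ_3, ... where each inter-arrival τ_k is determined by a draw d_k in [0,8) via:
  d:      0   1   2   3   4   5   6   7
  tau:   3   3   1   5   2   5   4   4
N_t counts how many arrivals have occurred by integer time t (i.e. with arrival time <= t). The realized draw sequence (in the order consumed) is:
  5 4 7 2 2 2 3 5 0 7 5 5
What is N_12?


4

draw d_1=5: τ_1=5, arrival time A_1=5
draw d_2=4: τ_2=2, arrival time A_2=7
draw d_3=7: τ_3=4, arrival time A_3=11
draw d_4=2: τ_4=1, arrival time A_4=12
draw d_5=2: τ_5=1, arrival time A_5=13
draw d_6=2: τ_6=1, arrival time A_6=14
draw d_7=3: τ_7=5, arrival time A_7=19
draw d_8=5: τ_8=5, arrival time A_8=24
draw d_9=0: τ_9=3, arrival time A_9=27
draw d_10=7: τ_10=4, arrival time A_10=31
draw d_11=5: τ_11=5, arrival time A_11=36
draw d_12=5: τ_12=5, arrival time A_12=41
N_t over t=0..12: 0:0 1:0 2:0 3:0 4:0 5:1 6:1 7:2 8:2 9:2 10:2 11:3 12:4


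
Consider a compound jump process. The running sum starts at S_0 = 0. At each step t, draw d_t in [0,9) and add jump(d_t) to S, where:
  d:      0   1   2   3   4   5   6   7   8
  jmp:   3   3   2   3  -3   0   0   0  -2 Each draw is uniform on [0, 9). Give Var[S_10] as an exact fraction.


400/9

Outcome values over d=0..8: [3, 3, 2, 3, -3, 0, 0, 0, -2]
Σy = 6, Σy² = 44, M = 9
μ = 6/9 = 2/3,  σ² = 44/9 − (2/3)² = 40/9
Independent increments: Var[S_10] = 10·σ² = 10·(40/9) = 400/9


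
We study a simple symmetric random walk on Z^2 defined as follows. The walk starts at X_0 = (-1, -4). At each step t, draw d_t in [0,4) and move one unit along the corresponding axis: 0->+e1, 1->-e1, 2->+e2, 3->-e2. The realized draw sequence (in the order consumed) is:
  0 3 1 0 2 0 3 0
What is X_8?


(2, -5)

t=0: X=(-1, -4), d=0 → +e1, X_1=(0, -4)
t=1: X=(0, -4), d=3 → -e2, X_2=(0, -5)
t=2: X=(0, -5), d=1 → -e1, X_3=(-1, -5)
t=3: X=(-1, -5), d=0 → +e1, X_4=(0, -5)
t=4: X=(0, -5), d=2 → +e2, X_5=(0, -4)
t=5: X=(0, -4), d=0 → +e1, X_6=(1, -4)
t=6: X=(1, -4), d=3 → -e2, X_7=(1, -5)
t=7: X=(1, -5), d=0 → +e1, X_8=(2, -5)


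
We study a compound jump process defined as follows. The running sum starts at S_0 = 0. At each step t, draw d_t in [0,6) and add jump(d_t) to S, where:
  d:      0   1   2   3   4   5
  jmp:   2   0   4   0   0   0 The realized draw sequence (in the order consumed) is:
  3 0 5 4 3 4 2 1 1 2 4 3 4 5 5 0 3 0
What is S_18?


14

t=0: S=0, d=3, jump=0, S_1=0
t=1: S=0, d=0, jump=2, S_2=2
t=2: S=2, d=5, jump=0, S_3=2
t=3: S=2, d=4, jump=0, S_4=2
t=4: S=2, d=3, jump=0, S_5=2
t=5: S=2, d=4, jump=0, S_6=2
t=6: S=2, d=2, jump=4, S_7=6
t=7: S=6, d=1, jump=0, S_8=6
t=8: S=6, d=1, jump=0, S_9=6
t=9: S=6, d=2, jump=4, S_10=10
t=10: S=10, d=4, jump=0, S_11=10
t=11: S=10, d=3, jump=0, S_12=10
t=12: S=10, d=4, jump=0, S_13=10
t=13: S=10, d=5, jump=0, S_14=10
t=14: S=10, d=5, jump=0, S_15=10
t=15: S=10, d=0, jump=2, S_16=12
t=16: S=12, d=3, jump=0, S_17=12
t=17: S=12, d=0, jump=2, S_18=14


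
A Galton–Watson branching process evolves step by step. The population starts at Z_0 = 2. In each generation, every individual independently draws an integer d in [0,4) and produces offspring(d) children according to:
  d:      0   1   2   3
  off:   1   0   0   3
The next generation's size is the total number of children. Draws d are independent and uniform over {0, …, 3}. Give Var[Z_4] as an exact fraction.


12

Outcome values over d=0..3: [1, 0, 0, 3]
Σy = 4, Σy² = 10, M = 4
μ = 4/4 = 1,  σ² = 10/4 − (1)² = 3/2
V_0 = 0, E_0 = 2
V_1 = 3/2·E_0 + (1)²·V_0 = 3;  E_1 = 2
V_2 = 3/2·E_1 + (1)²·V_1 = 6;  E_2 = 2
V_3 = 3/2·E_2 + (1)²·V_2 = 9;  E_3 = 2
V_4 = 3/2·E_3 + (1)²·V_3 = 12;  E_4 = 2


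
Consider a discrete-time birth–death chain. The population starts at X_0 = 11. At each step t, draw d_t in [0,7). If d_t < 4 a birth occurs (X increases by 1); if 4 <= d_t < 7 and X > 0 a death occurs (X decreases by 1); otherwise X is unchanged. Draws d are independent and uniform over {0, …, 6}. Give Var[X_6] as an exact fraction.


X can drop by at most 1 per step and X_0 = 11 > T = 6, so X_t >= 11 − t >= 5 > 0 for every t <= 6: the floor at 0 (the 'and X > 0' condition) never binds. Hence X_6 = X_0 + Σ_{t<6} Y_t with i.i.d. increments Y_t = y(d_t) ∈ {+1, −1, 0}.
Outcome values over d=0..6: [1, 1, 1, 1, -1, -1, -1]
Σy = 1, Σy² = 7, M = 7
μ = 1/7 = 1/7,  σ² = 7/7 − (1/7)² = 48/49
Independent increments: Var[X_6] = 6·σ² = 6·(48/49) = 288/49

288/49


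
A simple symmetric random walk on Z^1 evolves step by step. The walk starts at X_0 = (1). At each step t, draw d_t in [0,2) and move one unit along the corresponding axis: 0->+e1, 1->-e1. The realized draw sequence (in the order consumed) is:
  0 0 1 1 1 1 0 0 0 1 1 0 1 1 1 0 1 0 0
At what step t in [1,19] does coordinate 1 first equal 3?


2

t=0: X=(1), d=0 → +e1, X_1=(2)
t=1: X=(2), d=0 → +e1, X_2=(3)
t=2: X=(3), d=1 → -e1, X_3=(2)
t=3: X=(2), d=1 → -e1, X_4=(1)
t=4: X=(1), d=1 → -e1, X_5=(0)
t=5: X=(0), d=1 → -e1, X_6=(-1)
t=6: X=(-1), d=0 → +e1, X_7=(0)
t=7: X=(0), d=0 → +e1, X_8=(1)
t=8: X=(1), d=0 → +e1, X_9=(2)
t=9: X=(2), d=1 → -e1, X_10=(1)
t=10: X=(1), d=1 → -e1, X_11=(0)
t=11: X=(0), d=0 → +e1, X_12=(1)
t=12: X=(1), d=1 → -e1, X_13=(0)
t=13: X=(0), d=1 → -e1, X_14=(-1)
t=14: X=(-1), d=1 → -e1, X_15=(-2)
t=15: X=(-2), d=0 → +e1, X_16=(-1)
t=16: X=(-1), d=1 → -e1, X_17=(-2)
t=17: X=(-2), d=0 → +e1, X_18=(-1)
t=18: X=(-1), d=0 → +e1, X_19=(0)


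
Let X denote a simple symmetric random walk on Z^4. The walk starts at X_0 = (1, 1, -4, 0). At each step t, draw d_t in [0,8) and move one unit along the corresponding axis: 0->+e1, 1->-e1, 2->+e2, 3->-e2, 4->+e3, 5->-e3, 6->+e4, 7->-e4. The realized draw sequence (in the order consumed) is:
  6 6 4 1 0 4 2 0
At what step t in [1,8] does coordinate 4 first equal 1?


1

t=0: X=(1, 1, -4, 0), d=6 → +e4, X_1=(1, 1, -4, 1)
t=1: X=(1, 1, -4, 1), d=6 → +e4, X_2=(1, 1, -4, 2)
t=2: X=(1, 1, -4, 2), d=4 → +e3, X_3=(1, 1, -3, 2)
t=3: X=(1, 1, -3, 2), d=1 → -e1, X_4=(0, 1, -3, 2)
t=4: X=(0, 1, -3, 2), d=0 → +e1, X_5=(1, 1, -3, 2)
t=5: X=(1, 1, -3, 2), d=4 → +e3, X_6=(1, 1, -2, 2)
t=6: X=(1, 1, -2, 2), d=2 → +e2, X_7=(1, 2, -2, 2)
t=7: X=(1, 2, -2, 2), d=0 → +e1, X_8=(2, 2, -2, 2)


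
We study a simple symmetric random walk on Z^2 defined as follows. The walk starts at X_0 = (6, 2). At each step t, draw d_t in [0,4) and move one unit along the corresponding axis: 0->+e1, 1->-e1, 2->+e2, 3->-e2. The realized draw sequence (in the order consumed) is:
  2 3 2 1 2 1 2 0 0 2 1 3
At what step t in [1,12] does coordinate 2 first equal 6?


10

t=0: X=(6, 2), d=2 → +e2, X_1=(6, 3)
t=1: X=(6, 3), d=3 → -e2, X_2=(6, 2)
t=2: X=(6, 2), d=2 → +e2, X_3=(6, 3)
t=3: X=(6, 3), d=1 → -e1, X_4=(5, 3)
t=4: X=(5, 3), d=2 → +e2, X_5=(5, 4)
t=5: X=(5, 4), d=1 → -e1, X_6=(4, 4)
t=6: X=(4, 4), d=2 → +e2, X_7=(4, 5)
t=7: X=(4, 5), d=0 → +e1, X_8=(5, 5)
t=8: X=(5, 5), d=0 → +e1, X_9=(6, 5)
t=9: X=(6, 5), d=2 → +e2, X_10=(6, 6)
t=10: X=(6, 6), d=1 → -e1, X_11=(5, 6)
t=11: X=(5, 6), d=3 → -e2, X_12=(5, 5)


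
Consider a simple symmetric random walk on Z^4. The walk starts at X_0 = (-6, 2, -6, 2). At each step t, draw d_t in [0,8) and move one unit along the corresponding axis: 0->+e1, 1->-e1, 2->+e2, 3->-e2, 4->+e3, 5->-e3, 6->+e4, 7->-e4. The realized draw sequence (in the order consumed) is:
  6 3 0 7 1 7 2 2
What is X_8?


t=0: X=(-6, 2, -6, 2), d=6 → +e4, X_1=(-6, 2, -6, 3)
t=1: X=(-6, 2, -6, 3), d=3 → -e2, X_2=(-6, 1, -6, 3)
t=2: X=(-6, 1, -6, 3), d=0 → +e1, X_3=(-5, 1, -6, 3)
t=3: X=(-5, 1, -6, 3), d=7 → -e4, X_4=(-5, 1, -6, 2)
t=4: X=(-5, 1, -6, 2), d=1 → -e1, X_5=(-6, 1, -6, 2)
t=5: X=(-6, 1, -6, 2), d=7 → -e4, X_6=(-6, 1, -6, 1)
t=6: X=(-6, 1, -6, 1), d=2 → +e2, X_7=(-6, 2, -6, 1)
t=7: X=(-6, 2, -6, 1), d=2 → +e2, X_8=(-6, 3, -6, 1)

(-6, 3, -6, 1)


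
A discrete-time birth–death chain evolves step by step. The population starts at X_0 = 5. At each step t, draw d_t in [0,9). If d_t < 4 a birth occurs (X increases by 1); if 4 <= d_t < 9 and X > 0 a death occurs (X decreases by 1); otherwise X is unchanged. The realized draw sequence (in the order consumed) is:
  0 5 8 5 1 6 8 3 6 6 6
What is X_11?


t=0: X=5, d=0 → birth, X_1=6
t=1: X=6, d=5 → death, X_2=5
t=2: X=5, d=8 → death, X_3=4
t=3: X=4, d=5 → death, X_4=3
t=4: X=3, d=1 → birth, X_5=4
t=5: X=4, d=6 → death, X_6=3
t=6: X=3, d=8 → death, X_7=2
t=7: X=2, d=3 → birth, X_8=3
t=8: X=3, d=6 → death, X_9=2
t=9: X=2, d=6 → death, X_10=1
t=10: X=1, d=6 → death, X_11=0

0


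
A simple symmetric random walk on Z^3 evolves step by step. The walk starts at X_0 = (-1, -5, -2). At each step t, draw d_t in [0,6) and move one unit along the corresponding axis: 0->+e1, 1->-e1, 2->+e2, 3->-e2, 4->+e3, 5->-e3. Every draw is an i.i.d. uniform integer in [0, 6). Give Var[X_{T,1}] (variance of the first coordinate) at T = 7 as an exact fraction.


7/3

Outcome values over d=0..5: [1, -1, 0, 0, 0, 0]
Σy = 0, Σy² = 2, M = 6
μ = 0/6 = 0,  σ² = 2/6 − (0)² = 1/3
Independent increments: Var[X_7] = 7·σ² = 7·(1/3) = 7/3


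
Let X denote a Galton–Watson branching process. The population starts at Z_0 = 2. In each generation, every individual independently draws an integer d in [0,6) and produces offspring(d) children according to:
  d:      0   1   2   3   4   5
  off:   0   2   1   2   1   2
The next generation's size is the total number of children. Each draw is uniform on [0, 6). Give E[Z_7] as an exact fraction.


32768/2187

Outcome values over d=0..5: [0, 2, 1, 2, 1, 2]
Σy = 8, Σy² = 14, M = 6
μ = 8/6 = 4/3,  σ² = 14/6 − (4/3)² = 5/9
E[Z_0] = 2
E[Z_1] = 4/3·E[Z_0] = 8/3
E[Z_2] = 4/3·E[Z_1] = 32/9
E[Z_3] = 4/3·E[Z_2] = 128/27
E[Z_4] = 4/3·E[Z_3] = 512/81
E[Z_5] = 4/3·E[Z_4] = 2048/243
E[Z_6] = 4/3·E[Z_5] = 8192/729
E[Z_7] = 4/3·E[Z_6] = 32768/2187


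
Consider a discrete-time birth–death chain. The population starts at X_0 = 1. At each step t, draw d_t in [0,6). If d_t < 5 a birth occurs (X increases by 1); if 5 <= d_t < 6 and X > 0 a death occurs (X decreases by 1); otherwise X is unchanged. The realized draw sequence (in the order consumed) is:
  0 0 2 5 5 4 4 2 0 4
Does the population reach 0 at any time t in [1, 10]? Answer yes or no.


no

t=0: X=1, d=0 → birth, X_1=2
t=1: X=2, d=0 → birth, X_2=3
t=2: X=3, d=2 → birth, X_3=4
t=3: X=4, d=5 → death, X_4=3
t=4: X=3, d=5 → death, X_5=2
t=5: X=2, d=4 → birth, X_6=3
t=6: X=3, d=4 → birth, X_7=4
t=7: X=4, d=2 → birth, X_8=5
t=8: X=5, d=0 → birth, X_9=6
t=9: X=6, d=4 → birth, X_10=7


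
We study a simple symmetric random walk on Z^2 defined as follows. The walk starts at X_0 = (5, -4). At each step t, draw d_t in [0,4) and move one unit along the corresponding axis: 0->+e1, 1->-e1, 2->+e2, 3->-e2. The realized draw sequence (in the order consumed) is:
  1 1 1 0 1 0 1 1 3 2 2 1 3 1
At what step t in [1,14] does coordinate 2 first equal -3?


t=0: X=(5, -4), d=1 → -e1, X_1=(4, -4)
t=1: X=(4, -4), d=1 → -e1, X_2=(3, -4)
t=2: X=(3, -4), d=1 → -e1, X_3=(2, -4)
t=3: X=(2, -4), d=0 → +e1, X_4=(3, -4)
t=4: X=(3, -4), d=1 → -e1, X_5=(2, -4)
t=5: X=(2, -4), d=0 → +e1, X_6=(3, -4)
t=6: X=(3, -4), d=1 → -e1, X_7=(2, -4)
t=7: X=(2, -4), d=1 → -e1, X_8=(1, -4)
t=8: X=(1, -4), d=3 → -e2, X_9=(1, -5)
t=9: X=(1, -5), d=2 → +e2, X_10=(1, -4)
t=10: X=(1, -4), d=2 → +e2, X_11=(1, -3)
t=11: X=(1, -3), d=1 → -e1, X_12=(0, -3)
t=12: X=(0, -3), d=3 → -e2, X_13=(0, -4)
t=13: X=(0, -4), d=1 → -e1, X_14=(-1, -4)

11


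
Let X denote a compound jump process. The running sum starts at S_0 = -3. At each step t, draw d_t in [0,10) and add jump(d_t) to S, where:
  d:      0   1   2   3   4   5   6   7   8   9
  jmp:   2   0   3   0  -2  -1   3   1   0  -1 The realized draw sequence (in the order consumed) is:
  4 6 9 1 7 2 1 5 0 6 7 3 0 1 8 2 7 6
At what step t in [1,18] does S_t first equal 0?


t=0: S=-3, d=4, jump=-2, S_1=-5
t=1: S=-5, d=6, jump=3, S_2=-2
t=2: S=-2, d=9, jump=-1, S_3=-3
t=3: S=-3, d=1, jump=0, S_4=-3
t=4: S=-3, d=7, jump=1, S_5=-2
t=5: S=-2, d=2, jump=3, S_6=1
t=6: S=1, d=1, jump=0, S_7=1
t=7: S=1, d=5, jump=-1, S_8=0
t=8: S=0, d=0, jump=2, S_9=2
t=9: S=2, d=6, jump=3, S_10=5
t=10: S=5, d=7, jump=1, S_11=6
t=11: S=6, d=3, jump=0, S_12=6
t=12: S=6, d=0, jump=2, S_13=8
t=13: S=8, d=1, jump=0, S_14=8
t=14: S=8, d=8, jump=0, S_15=8
t=15: S=8, d=2, jump=3, S_16=11
t=16: S=11, d=7, jump=1, S_17=12
t=17: S=12, d=6, jump=3, S_18=15

8


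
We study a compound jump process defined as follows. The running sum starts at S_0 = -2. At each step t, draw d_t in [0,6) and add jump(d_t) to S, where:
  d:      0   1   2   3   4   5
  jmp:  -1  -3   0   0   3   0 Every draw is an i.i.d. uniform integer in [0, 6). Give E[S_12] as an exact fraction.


Outcome values over d=0..5: [-1, -3, 0, 0, 3, 0]
Σy = -1, Σy² = 19, M = 6
μ = -1/6 = -1/6,  σ² = 19/6 − (-1/6)² = 113/36
E[S_12] = -2 + 12·(-1/6) = -4

-4


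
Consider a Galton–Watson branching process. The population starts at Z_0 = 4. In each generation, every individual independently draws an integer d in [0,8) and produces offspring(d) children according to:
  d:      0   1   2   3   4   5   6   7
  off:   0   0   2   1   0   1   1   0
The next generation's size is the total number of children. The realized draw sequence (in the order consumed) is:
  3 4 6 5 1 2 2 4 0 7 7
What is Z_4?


0

gen 0: Z_0=4, draws=[3, 4, 6, 5], offspring=[1, 0, 1, 1], Z_1=3
gen 1: Z_1=3, draws=[1, 2, 2], offspring=[0, 2, 2], Z_2=4
gen 2: Z_2=4, draws=[4, 0, 7, 7], offspring=[0, 0, 0, 0], Z_3=0
gen 3: Z_3=0, draws=[], offspring=[], Z_4=0


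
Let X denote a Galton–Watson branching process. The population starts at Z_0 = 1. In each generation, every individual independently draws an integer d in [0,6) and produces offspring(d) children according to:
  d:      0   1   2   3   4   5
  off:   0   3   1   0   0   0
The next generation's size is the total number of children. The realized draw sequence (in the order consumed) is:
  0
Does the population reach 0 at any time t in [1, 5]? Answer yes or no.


gen 0: Z_0=1, draws=[0], offspring=[0], Z_1=0
gen 1: Z_1=0, draws=[], offspring=[], Z_2=0
gen 2: Z_2=0, draws=[], offspring=[], Z_3=0
gen 3: Z_3=0, draws=[], offspring=[], Z_4=0
gen 4: Z_4=0, draws=[], offspring=[], Z_5=0

yes


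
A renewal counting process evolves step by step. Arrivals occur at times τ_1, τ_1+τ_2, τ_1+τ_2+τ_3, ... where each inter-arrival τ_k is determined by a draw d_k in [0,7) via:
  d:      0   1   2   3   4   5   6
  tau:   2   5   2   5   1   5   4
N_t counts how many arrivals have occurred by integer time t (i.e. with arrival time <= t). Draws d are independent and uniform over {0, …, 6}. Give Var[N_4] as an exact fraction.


Inter-arrival values over d=0..6: [2, 5, 2, 5, 1, 5, 4]
Each d has probability 1/7, so the pmf of τ is: f(1) = 1/7, f(2) = 2/7, f(4) = 1/7, f(5) = 3/7
Let p_n(j) = P(N_n = j), with p_0 = [1]. Condition on τ_1: p_n(0) = P(τ > n), and for j >= 1, p_n(j) = Σ_{k<=n} f(k)·p_{n−k}(j−1)
p_1 = [6/7, 1/7]  (j = 0..1)
p_2 = [4/7, 20/49, 1/49]  (j = 0..2)
p_3 = [4/7, 16/49, 34/343, 1/343]  (j = 0..3)
p_4 = [3/7, 19/49, 8/49, 48/2401, 1/2401]  (j = 0..4)
E[N_4] = Σ j·p_4(j) = 1863/2401;  E[N_4²] = Σ j²·p_4(j) = 421/343
Var[N_4] = 421/343 − (1863/2401)² = 3604978/5764801

3604978/5764801


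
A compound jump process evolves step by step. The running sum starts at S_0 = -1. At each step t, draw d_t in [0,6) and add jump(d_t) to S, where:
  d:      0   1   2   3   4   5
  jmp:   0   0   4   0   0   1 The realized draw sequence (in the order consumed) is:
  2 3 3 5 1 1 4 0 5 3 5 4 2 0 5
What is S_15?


11

t=0: S=-1, d=2, jump=4, S_1=3
t=1: S=3, d=3, jump=0, S_2=3
t=2: S=3, d=3, jump=0, S_3=3
t=3: S=3, d=5, jump=1, S_4=4
t=4: S=4, d=1, jump=0, S_5=4
t=5: S=4, d=1, jump=0, S_6=4
t=6: S=4, d=4, jump=0, S_7=4
t=7: S=4, d=0, jump=0, S_8=4
t=8: S=4, d=5, jump=1, S_9=5
t=9: S=5, d=3, jump=0, S_10=5
t=10: S=5, d=5, jump=1, S_11=6
t=11: S=6, d=4, jump=0, S_12=6
t=12: S=6, d=2, jump=4, S_13=10
t=13: S=10, d=0, jump=0, S_14=10
t=14: S=10, d=5, jump=1, S_15=11


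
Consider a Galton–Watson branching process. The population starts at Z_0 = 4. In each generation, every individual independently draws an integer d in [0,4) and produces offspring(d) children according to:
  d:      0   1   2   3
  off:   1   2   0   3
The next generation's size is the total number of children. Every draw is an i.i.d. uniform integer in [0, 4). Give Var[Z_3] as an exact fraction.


855/16

Outcome values over d=0..3: [1, 2, 0, 3]
Σy = 6, Σy² = 14, M = 4
μ = 6/4 = 3/2,  σ² = 14/4 − (3/2)² = 5/4
V_0 = 0, E_0 = 4
V_1 = 5/4·E_0 + (3/2)²·V_0 = 5;  E_1 = 6
V_2 = 5/4·E_1 + (3/2)²·V_1 = 75/4;  E_2 = 9
V_3 = 5/4·E_2 + (3/2)²·V_2 = 855/16;  E_3 = 27/2


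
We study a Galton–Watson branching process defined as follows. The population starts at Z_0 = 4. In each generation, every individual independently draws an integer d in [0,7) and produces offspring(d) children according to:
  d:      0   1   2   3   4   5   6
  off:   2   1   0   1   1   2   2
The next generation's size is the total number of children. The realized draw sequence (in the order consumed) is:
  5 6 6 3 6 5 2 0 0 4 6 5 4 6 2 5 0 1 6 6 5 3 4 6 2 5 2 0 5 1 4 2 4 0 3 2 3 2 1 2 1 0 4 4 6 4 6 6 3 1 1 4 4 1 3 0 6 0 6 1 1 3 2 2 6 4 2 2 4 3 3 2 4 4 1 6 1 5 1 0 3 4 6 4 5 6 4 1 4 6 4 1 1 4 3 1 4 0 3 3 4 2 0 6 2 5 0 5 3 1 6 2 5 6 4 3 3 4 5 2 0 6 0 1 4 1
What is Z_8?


36

gen 0: Z_0=4, draws=[5, 6, 6, 3], offspring=[2, 2, 2, 1], Z_1=7
gen 1: Z_1=7, draws=[6, 5, 2, 0, 0, 4, 6], offspring=[2, 2, 0, 2, 2, 1, 2], Z_2=11
gen 2: Z_2=11, draws=[5, 4, 6, 2, 5, 0, 1, 6, 6, 5, 3], offspring=[2, 1, 2, 0, 2, 2, 1, 2, 2, 2, 1], Z_3=17
gen 3: Z_3=17, draws=[4, 6, 2, 5, 2, 0, 5, 1, 4, 2, 4, 0, 3, 2, 3, 2, 1], offspring=[1, 2, 0, 2, 0, 2, 2, 1, 1, 0, 1, 2, 1, 0, 1, 0, 1], Z_4=17
gen 4: Z_4=17, draws=[2, 1, 0, 4, 4, 6, 4, 6, 6, 3, 1, 1, 4, 4, 1, 3, 0], offspring=[0, 1, 2, 1, 1, 2, 1, 2, 2, 1, 1, 1, 1, 1, 1, 1, 2], Z_5=21
gen 5: Z_5=21, draws=[6, 0, 6, 1, 1, 3, 2, 2, 6, 4, 2, 2, 4, 3, 3, 2, 4, 4, 1, 6, 1], offspring=[2, 2, 2, 1, 1, 1, 0, 0, 2, 1, 0, 0, 1, 1, 1, 0, 1, 1, 1, 2, 1], Z_6=21
gen 6: Z_6=21, draws=[5, 1, 0, 3, 4, 6, 4, 5, 6, 4, 1, 4, 6, 4, 1, 1, 4, 3, 1, 4, 0], offspring=[2, 1, 2, 1, 1, 2, 1, 2, 2, 1, 1, 1, 2, 1, 1, 1, 1, 1, 1, 1, 2], Z_7=28
gen 7: Z_7=28, draws=[3, 3, 4, 2, 0, 6, 2, 5, 0, 5, 3, 1, 6, 2, 5, 6, 4, 3, 3, 4, 5, 2, 0, 6, 0, 1, 4, 1], offspring=[1, 1, 1, 0, 2, 2, 0, 2, 2, 2, 1, 1, 2, 0, 2, 2, 1, 1, 1, 1, 2, 0, 2, 2, 2, 1, 1, 1], Z_8=36


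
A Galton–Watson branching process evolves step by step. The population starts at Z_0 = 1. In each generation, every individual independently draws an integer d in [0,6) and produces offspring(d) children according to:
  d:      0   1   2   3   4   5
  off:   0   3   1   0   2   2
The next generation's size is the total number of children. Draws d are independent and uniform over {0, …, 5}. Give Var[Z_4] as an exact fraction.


Outcome values over d=0..5: [0, 3, 1, 0, 2, 2]
Σy = 8, Σy² = 18, M = 6
μ = 8/6 = 4/3,  σ² = 18/6 − (4/3)² = 11/9
V_0 = 0, E_0 = 1
V_1 = 11/9·E_0 + (4/3)²·V_0 = 11/9;  E_1 = 4/3
V_2 = 11/9·E_1 + (4/3)²·V_1 = 308/81;  E_2 = 16/9
V_3 = 11/9·E_2 + (4/3)²·V_2 = 6512/729;  E_3 = 64/27
V_4 = 11/9·E_3 + (4/3)²·V_3 = 123200/6561;  E_4 = 256/81

123200/6561


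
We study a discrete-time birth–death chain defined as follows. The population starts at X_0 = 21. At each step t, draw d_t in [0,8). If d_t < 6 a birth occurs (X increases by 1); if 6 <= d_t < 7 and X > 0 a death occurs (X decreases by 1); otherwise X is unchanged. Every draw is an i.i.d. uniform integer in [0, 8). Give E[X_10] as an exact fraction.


109/4

X can drop by at most 1 per step and X_0 = 21 > T = 10, so X_t >= 21 − t >= 11 > 0 for every t <= 10: the floor at 0 (the 'and X > 0' condition) never binds. Hence X_10 = X_0 + Σ_{t<10} Y_t with i.i.d. increments Y_t = y(d_t) ∈ {+1, −1, 0}.
Outcome values over d=0..7: [1, 1, 1, 1, 1, 1, -1, 0]
Σy = 5, Σy² = 7, M = 8
μ = 5/8 = 5/8,  σ² = 7/8 − (5/8)² = 31/64
E[X_10] = 21 + 10·(5/8) = 109/4


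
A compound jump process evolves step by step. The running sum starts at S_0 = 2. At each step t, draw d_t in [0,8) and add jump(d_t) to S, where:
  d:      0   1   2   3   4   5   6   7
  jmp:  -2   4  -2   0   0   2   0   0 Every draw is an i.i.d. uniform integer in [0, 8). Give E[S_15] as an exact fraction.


23/4

Outcome values over d=0..7: [-2, 4, -2, 0, 0, 2, 0, 0]
Σy = 2, Σy² = 28, M = 8
μ = 2/8 = 1/4,  σ² = 28/8 − (1/4)² = 55/16
E[S_15] = 2 + 15·(1/4) = 23/4


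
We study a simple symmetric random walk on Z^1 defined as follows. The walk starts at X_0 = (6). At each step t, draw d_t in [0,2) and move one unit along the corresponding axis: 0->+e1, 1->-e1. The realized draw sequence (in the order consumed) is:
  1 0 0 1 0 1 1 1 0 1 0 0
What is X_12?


(6)

t=0: X=(6), d=1 → -e1, X_1=(5)
t=1: X=(5), d=0 → +e1, X_2=(6)
t=2: X=(6), d=0 → +e1, X_3=(7)
t=3: X=(7), d=1 → -e1, X_4=(6)
t=4: X=(6), d=0 → +e1, X_5=(7)
t=5: X=(7), d=1 → -e1, X_6=(6)
t=6: X=(6), d=1 → -e1, X_7=(5)
t=7: X=(5), d=1 → -e1, X_8=(4)
t=8: X=(4), d=0 → +e1, X_9=(5)
t=9: X=(5), d=1 → -e1, X_10=(4)
t=10: X=(4), d=0 → +e1, X_11=(5)
t=11: X=(5), d=0 → +e1, X_12=(6)


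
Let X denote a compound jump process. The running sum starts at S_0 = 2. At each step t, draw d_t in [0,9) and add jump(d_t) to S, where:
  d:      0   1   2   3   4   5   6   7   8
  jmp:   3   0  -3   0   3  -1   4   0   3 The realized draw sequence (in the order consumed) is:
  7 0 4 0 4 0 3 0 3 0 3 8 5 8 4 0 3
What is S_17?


t=0: S=2, d=7, jump=0, S_1=2
t=1: S=2, d=0, jump=3, S_2=5
t=2: S=5, d=4, jump=3, S_3=8
t=3: S=8, d=0, jump=3, S_4=11
t=4: S=11, d=4, jump=3, S_5=14
t=5: S=14, d=0, jump=3, S_6=17
t=6: S=17, d=3, jump=0, S_7=17
t=7: S=17, d=0, jump=3, S_8=20
t=8: S=20, d=3, jump=0, S_9=20
t=9: S=20, d=0, jump=3, S_10=23
t=10: S=23, d=3, jump=0, S_11=23
t=11: S=23, d=8, jump=3, S_12=26
t=12: S=26, d=5, jump=-1, S_13=25
t=13: S=25, d=8, jump=3, S_14=28
t=14: S=28, d=4, jump=3, S_15=31
t=15: S=31, d=0, jump=3, S_16=34
t=16: S=34, d=3, jump=0, S_17=34

34


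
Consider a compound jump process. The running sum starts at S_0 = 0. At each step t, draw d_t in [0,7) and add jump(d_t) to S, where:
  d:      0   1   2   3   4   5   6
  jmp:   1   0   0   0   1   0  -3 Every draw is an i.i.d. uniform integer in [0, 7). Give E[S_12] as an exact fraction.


Outcome values over d=0..6: [1, 0, 0, 0, 1, 0, -3]
Σy = -1, Σy² = 11, M = 7
μ = -1/7 = -1/7,  σ² = 11/7 − (-1/7)² = 76/49
E[S_12] = 0 + 12·(-1/7) = -12/7

-12/7


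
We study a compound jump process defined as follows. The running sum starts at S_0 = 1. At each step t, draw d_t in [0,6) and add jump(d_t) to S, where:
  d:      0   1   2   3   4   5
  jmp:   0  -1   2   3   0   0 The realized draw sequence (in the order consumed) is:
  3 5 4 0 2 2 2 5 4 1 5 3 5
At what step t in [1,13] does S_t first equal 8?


6

t=0: S=1, d=3, jump=3, S_1=4
t=1: S=4, d=5, jump=0, S_2=4
t=2: S=4, d=4, jump=0, S_3=4
t=3: S=4, d=0, jump=0, S_4=4
t=4: S=4, d=2, jump=2, S_5=6
t=5: S=6, d=2, jump=2, S_6=8
t=6: S=8, d=2, jump=2, S_7=10
t=7: S=10, d=5, jump=0, S_8=10
t=8: S=10, d=4, jump=0, S_9=10
t=9: S=10, d=1, jump=-1, S_10=9
t=10: S=9, d=5, jump=0, S_11=9
t=11: S=9, d=3, jump=3, S_12=12
t=12: S=12, d=5, jump=0, S_13=12
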